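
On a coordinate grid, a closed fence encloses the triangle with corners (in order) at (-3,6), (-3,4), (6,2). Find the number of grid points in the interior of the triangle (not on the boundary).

8

The shoelace formula gives twice the area as |((-3)·4 − (-3)·6) + ((-3)·2 − 6·4) + (6·6 − (-3)·2)| = 18, so the area is 9.
Summing gcd(|Δx|,|Δy|) over the edges gives the boundary count: gcd(0,2) + gcd(9,2) + gcd(9,4) = 2+1+1 = 4.
Pick's theorem gives I = A − B/2 + 1 = 9 − 4/2 + 1 = 8.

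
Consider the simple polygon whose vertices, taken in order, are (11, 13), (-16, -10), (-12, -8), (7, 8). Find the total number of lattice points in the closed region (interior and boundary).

The shoelace formula gives twice the area as |(11·(-10) − (-16)·13) + ((-16)·(-8) − (-12)·(-10)) + ((-12)·8 − 7·(-8)) + (7·13 − 11·8)| = 69, so the area is 69/2.
Summing gcd(|Δx|,|Δy|) over the edges gives the boundary count: gcd(27,23) + gcd(4,2) + gcd(19,16) + gcd(4,5) = 1+2+1+1 = 5.
Pick's theorem gives I = A − B/2 + 1 = 69/2 − 5/2 + 1 = 33, so the closed region contains I + B = 33 + 5 = 38 lattice points.

38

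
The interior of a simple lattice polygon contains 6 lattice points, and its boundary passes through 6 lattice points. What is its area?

By Pick's theorem, A = I + B/2 − 1 = 6 + 6/2 − 1 = 8.

8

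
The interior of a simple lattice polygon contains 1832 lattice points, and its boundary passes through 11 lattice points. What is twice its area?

3673

By Pick's theorem, A = I + B/2 − 1 = 1832 + 11/2 − 1 = 3673/2.
Hence 2A = 3673.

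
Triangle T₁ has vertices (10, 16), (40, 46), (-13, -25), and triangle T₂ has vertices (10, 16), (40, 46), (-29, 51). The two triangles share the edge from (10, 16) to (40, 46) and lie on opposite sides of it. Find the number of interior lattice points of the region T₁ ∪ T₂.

1379

The union is the simple quadrilateral with vertices (10, 16), (-13, -25), (40, 46), (-29, 51) in order.
Using the shoelace formula, 2A = |[10·(-25) − (-13)·16] + [(-13)·46 − 40·(-25)] + [40·51 − (-29)·46] + [(-29)·16 − 10·51]| = 2760, so the area is 1380.
The number of boundary lattice points is Σ gcd(|Δx|,|Δy|) = gcd(23,41) + gcd(53,71) + gcd(69,5) + gcd(39,35) = 1+1+1+1 = 4.
By Pick's theorem I = A − B/2 + 1 = 1380 − 4/2 + 1 = 1379.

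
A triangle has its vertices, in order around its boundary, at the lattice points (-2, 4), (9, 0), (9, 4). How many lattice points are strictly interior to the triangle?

Using the shoelace formula, 2A = |[(-2)·0 − 9·4] + [9·4 − 9·0] + [9·4 − (-2)·4]| = 44, so the area is 22.
The number of boundary lattice points is Σ gcd(|Δx|,|Δy|) = gcd(11,4) + gcd(0,4) + gcd(11,0) = 1+4+11 = 16.
By Pick's theorem A = I + B/2 − 1, so I = 22 − 16/2 + 1 = 15.

15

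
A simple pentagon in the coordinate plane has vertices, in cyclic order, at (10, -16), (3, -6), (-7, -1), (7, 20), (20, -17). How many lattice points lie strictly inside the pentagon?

By the shoelace formula, twice the signed area is |[10·(-6) − 3·(-16)] + [3·(-1) − (-7)·(-6)] + [(-7)·20 − 7·(-1)] + [7·(-17) − 20·20] + [20·(-16) − 10·(-17)]| = 859, so the area is 429.5.
Along each edge there are gcd(|Δx|,|Δy|)+1 lattice points, so counting each shared vertex once the boundary has gcd(7,10) + gcd(10,5) + gcd(14,21) + gcd(13,37) + gcd(10,1) = 1+5+7+1+1 = 15.
Pick's theorem gives I = A − B/2 + 1 = 429.5 − 15/2 + 1 = 423.

423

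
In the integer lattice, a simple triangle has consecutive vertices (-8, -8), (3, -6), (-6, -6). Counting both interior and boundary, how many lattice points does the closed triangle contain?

The shoelace formula gives twice the area as |((-8)·(-6) − 3·(-8)) + (3·(-6) − (-6)·(-6)) + ((-6)·(-8) − (-8)·(-6))| = 18, so the area is 9.
The number of boundary lattice points is Σ gcd(|Δx|,|Δy|) = gcd(11,2) + gcd(9,0) + gcd(2,2) = 1+9+2 = 12.
Pick's theorem gives I = A − B/2 + 1 = 9 − 12/2 + 1 = 4, so the closed region contains I + B = 4 + 12 = 16 lattice points.

16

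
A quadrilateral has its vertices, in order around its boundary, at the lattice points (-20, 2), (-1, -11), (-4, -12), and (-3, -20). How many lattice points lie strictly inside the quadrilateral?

85

Using the shoelace formula, 2A = |((-20)·(-11) − (-1)·2) + ((-1)·(-12) − (-4)·(-11)) + ((-4)·(-20) − (-3)·(-12)) + ((-3)·2 − (-20)·(-20))| = 172, so the area is 86.
Summing gcd(|Δx|,|Δy|) over the edges gives the boundary count: gcd(19,13) + gcd(3,1) + gcd(1,8) + gcd(17,22) = 1+1+1+1 = 4.
Pick's theorem gives I = A − B/2 + 1 = 86 − 4/2 + 1 = 85.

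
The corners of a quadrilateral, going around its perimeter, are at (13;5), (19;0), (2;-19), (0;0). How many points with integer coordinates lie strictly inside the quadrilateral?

227

Using the shoelace formula, 2A = |[13·0 − 19·5] + [19·(-19) − 2·0] + [2·0 − 0·(-19)] + [0·5 − 13·0]| = 456, so the area is 228.
Along each edge there are gcd(|Δx|,|Δy|)+1 lattice points, so counting each shared vertex once the boundary has gcd(6,5) + gcd(17,19) + gcd(2,19) + gcd(13,5) = 1+1+1+1 = 4.
Pick's theorem gives I = A − B/2 + 1 = 228 − 4/2 + 1 = 227.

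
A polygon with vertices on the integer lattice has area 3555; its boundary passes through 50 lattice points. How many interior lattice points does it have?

From Pick's theorem, I = A − B/2 + 1 = 3555 − 50/2 + 1 = 3531.

3531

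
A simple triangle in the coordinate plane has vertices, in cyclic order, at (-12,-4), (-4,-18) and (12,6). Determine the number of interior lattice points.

203

The shoelace formula gives twice the area as |[(-12)·(-18) − (-4)·(-4)] + [(-4)·6 − 12·(-18)] + [12·(-4) − (-12)·6]| = 416, so the area is 208.
The number of boundary lattice points is Σ gcd(|Δx|,|Δy|) = gcd(8,14) + gcd(16,24) + gcd(24,10) = 2+8+2 = 12.
By Pick's theorem A = I + B/2 − 1, so I = 208 − 12/2 + 1 = 203.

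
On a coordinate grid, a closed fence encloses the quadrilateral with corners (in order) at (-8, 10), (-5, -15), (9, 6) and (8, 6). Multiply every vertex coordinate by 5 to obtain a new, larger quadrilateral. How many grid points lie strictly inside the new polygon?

Using the shoelace formula, 2A = |((-8)·(-15) − (-5)·10) + ((-5)·6 − 9·(-15)) + (9·6 − 8·6) + (8·10 − (-8)·6)| = 409, so the area is 409/2.
Along each edge there are gcd(|Δx|,|Δy|)+1 lattice points, so counting each shared vertex once the boundary has gcd(3,25) + gcd(14,21) + gcd(1,0) + gcd(16,4) = 1+7+1+4 = 13.
Scaling by 5 multiplies the area by 5² = 25 (so the new area is 10225/2) and multiplies the boundary lattice-point count by 5, giving 65.
By Pick's theorem, the interior count of the dilated polygon is 10225/2 − 65/2 + 1 = 5081.

5081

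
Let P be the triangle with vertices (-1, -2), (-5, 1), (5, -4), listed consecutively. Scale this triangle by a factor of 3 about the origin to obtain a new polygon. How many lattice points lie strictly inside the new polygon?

34

The shoelace formula gives twice the area as |((-1)·1 − (-5)·(-2)) + ((-5)·(-4) − 5·1) + (5·(-2) − (-1)·(-4))| = 10, so the area is 5.
Summing gcd(|Δx|,|Δy|) over the edges gives the boundary count: gcd(4,3) + gcd(10,5) + gcd(6,2) = 1+5+2 = 8.
Scaling by 3 multiplies the area by 3² = 9 (so the new area is 45) and multiplies the boundary lattice-point count by 3, giving 24.
By Pick's theorem, the interior count of the dilated polygon is 45 − 24/2 + 1 = 34.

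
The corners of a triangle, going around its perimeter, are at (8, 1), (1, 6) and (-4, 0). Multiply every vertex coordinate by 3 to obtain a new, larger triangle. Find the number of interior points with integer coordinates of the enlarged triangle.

298

The shoelace formula gives twice the area as |(8·6 − 1·1) + (1·0 − (-4)·6) + ((-4)·1 − 8·0)| = 67, so the area is 67/2.
The number of boundary lattice points is Σ gcd(|Δx|,|Δy|) = gcd(7,5) + gcd(5,6) + gcd(12,1) = 1+1+1 = 3.
Scaling by 3 multiplies the area by 3² = 9 (so the new area is 301.5) and multiplies the boundary lattice-point count by 3, giving 9.
By Pick's theorem, the interior count of the dilated polygon is 301.5 − 9/2 + 1 = 298.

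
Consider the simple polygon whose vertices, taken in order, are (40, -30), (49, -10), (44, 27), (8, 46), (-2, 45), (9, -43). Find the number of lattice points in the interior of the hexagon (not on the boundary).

Using the shoelace formula, 2A = |(40·(-10) − 49·(-30)) + (49·27 − 44·(-10)) + (44·46 − 8·27) + (8·45 − (-2)·46) + ((-2)·(-43) − 9·45) + (9·(-30) − 40·(-43))| = 6224, so the area is 3112.
The number of boundary lattice points is Σ gcd(|Δx|,|Δy|) = gcd(9,20) + gcd(5,37) + gcd(36,19) + gcd(10,1) + gcd(11,88) + gcd(31,13) = 1+1+1+1+11+1 = 16.
Pick's theorem gives I = A − B/2 + 1 = 3112 − 16/2 + 1 = 3105.

3105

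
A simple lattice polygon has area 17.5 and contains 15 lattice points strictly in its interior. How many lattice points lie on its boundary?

Pick's theorem gives A = I + B/2 − 1, so B = 2(A − I + 1) = 2(17.5 − 15 + 1) = 7.

7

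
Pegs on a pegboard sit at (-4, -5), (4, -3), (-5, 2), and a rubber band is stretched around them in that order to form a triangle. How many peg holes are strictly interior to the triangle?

Using the shoelace formula, 2A = |[(-4)·(-3) − 4·(-5)] + [4·2 − (-5)·(-3)] + [(-5)·(-5) − (-4)·2]| = 58, so the area is 29.
Along each edge there are gcd(|Δx|,|Δy|)+1 lattice points, so counting each shared vertex once the boundary has gcd(8,2) + gcd(9,5) + gcd(1,7) = 2+1+1 = 4.
By Pick's theorem A = I + B/2 − 1, so I = 29 − 4/2 + 1 = 28.

28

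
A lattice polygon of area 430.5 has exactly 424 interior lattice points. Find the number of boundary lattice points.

Pick's theorem gives A = I + B/2 − 1, so B = 2(A − I + 1) = 2(430.5 − 424 + 1) = 15.

15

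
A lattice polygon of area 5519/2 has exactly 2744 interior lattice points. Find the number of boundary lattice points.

33

Pick's theorem gives A = I + B/2 − 1, so B = 2(A − I + 1) = 2(5519/2 − 2744 + 1) = 33.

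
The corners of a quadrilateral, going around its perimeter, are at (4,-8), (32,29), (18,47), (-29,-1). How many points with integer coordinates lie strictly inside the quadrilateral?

The shoelace formula gives twice the area as |(4·29 − 32·(-8)) + (32·47 − 18·29) + (18·(-1) − (-29)·47) + ((-29)·(-8) − 4·(-1))| = 2935, so the area is 1467.5.
Along each edge there are gcd(|Δx|,|Δy|)+1 lattice points, so counting each shared vertex once the boundary has gcd(28,37) + gcd(14,18) + gcd(47,48) + gcd(33,7) = 1+2+1+1 = 5.
By Pick's theorem A = I + B/2 − 1, so I = 1467.5 − 5/2 + 1 = 1466.

1466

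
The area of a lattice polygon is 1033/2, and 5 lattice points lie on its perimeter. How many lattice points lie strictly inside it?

From Pick's theorem, I = A − B/2 + 1 = 1033/2 − 5/2 + 1 = 515.

515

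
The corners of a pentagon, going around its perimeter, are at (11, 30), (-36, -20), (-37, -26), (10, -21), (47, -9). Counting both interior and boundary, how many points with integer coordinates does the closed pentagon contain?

By the shoelace formula, twice the signed area is |(11·(-20) − (-36)·30) + ((-36)·(-26) − (-37)·(-20)) + ((-37)·(-21) − 10·(-26)) + (10·(-9) − 47·(-21)) + (47·30 − 11·(-9))| = 4499, so the area is 4499/2.
The number of boundary lattice points is Σ gcd(|Δx|,|Δy|) = gcd(47,50) + gcd(1,6) + gcd(47,5) + gcd(37,12) + gcd(36,39) = 1+1+1+1+3 = 7.
Pick's theorem gives I = A − B/2 + 1 = 4499/2 − 7/2 + 1 = 2247, so the closed region contains I + B = 2247 + 7 = 2254 lattice points.

2254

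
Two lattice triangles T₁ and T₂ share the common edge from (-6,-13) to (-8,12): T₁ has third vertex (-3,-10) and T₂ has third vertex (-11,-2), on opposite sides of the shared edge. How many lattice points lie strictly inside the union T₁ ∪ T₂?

The union is the simple quadrilateral with vertices (-6,-13), (-3,-10), (-8,12), (-11,-2) in order.
Using the shoelace formula, 2A = |[(-6)·(-10) − (-3)·(-13)] + [(-3)·12 − (-8)·(-10)] + [(-8)·(-2) − (-11)·12] + [(-11)·(-13) − (-6)·(-2)]| = 184, so the area is 92.
Summing gcd(|Δx|,|Δy|) over the edges gives the boundary count: gcd(3,3) + gcd(5,22) + gcd(3,14) + gcd(5,11) = 3+1+1+1 = 6.
By Pick's theorem I = A − B/2 + 1 = 92 − 6/2 + 1 = 90.

90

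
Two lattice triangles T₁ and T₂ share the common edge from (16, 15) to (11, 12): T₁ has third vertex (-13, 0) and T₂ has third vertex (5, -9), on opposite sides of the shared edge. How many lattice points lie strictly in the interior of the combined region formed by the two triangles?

The union is the simple quadrilateral with vertices (16, 15), (-13, 0), (11, 12), (5, -9) in order.
Using the shoelace formula, 2A = |(16·0 − (-13)·15) + ((-13)·12 − 11·0) + (11·(-9) − 5·12) + (5·15 − 16·(-9))| = 99, so the area is 99/2.
Along each edge there are gcd(|Δx|,|Δy|)+1 lattice points, so counting each shared vertex once the boundary has gcd(29,15) + gcd(24,12) + gcd(6,21) + gcd(11,24) = 1+12+3+1 = 17.
By Pick's theorem I = A − B/2 + 1 = 99/2 − 17/2 + 1 = 42.

42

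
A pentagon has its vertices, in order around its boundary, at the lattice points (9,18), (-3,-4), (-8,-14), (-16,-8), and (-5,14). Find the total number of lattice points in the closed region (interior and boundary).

318

By the shoelace formula, twice the signed area is |(9·(-4) − (-3)·18) + ((-3)·(-14) − (-8)·(-4)) + ((-8)·(-8) − (-16)·(-14)) + ((-16)·14 − (-5)·(-8)) + ((-5)·18 − 9·14)| = 612, so the area is 306.
Along each edge there are gcd(|Δx|,|Δy|)+1 lattice points, so counting each shared vertex once the boundary has gcd(12,22) + gcd(5,10) + gcd(8,6) + gcd(11,22) + gcd(14,4) = 2+5+2+11+2 = 22.
Pick's theorem gives I = A − B/2 + 1 = 306 − 22/2 + 1 = 296, so the closed region contains I + B = 296 + 22 = 318 lattice points.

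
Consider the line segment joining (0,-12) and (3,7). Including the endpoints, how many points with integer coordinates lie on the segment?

2

The number of lattice points on a segment between lattice points is gcd(|Δx|,|Δy|) + 1 = gcd(3,19) + 1 = 1 + 1 = 2.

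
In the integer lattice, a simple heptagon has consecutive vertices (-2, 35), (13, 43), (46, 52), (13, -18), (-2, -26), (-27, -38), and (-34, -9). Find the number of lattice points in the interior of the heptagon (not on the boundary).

3297

Using the shoelace formula, 2A = |[(-2)·43 − 13·35] + [13·52 − 46·43] + [46·(-18) − 13·52] + [13·(-26) − (-2)·(-18)] + [(-2)·(-38) − (-27)·(-26)] + [(-27)·(-9) − (-34)·(-38)] + [(-34)·35 − (-2)·(-9)]| = 6604, so the area is 3302.
Summing gcd(|Δx|,|Δy|) over the edges gives the boundary count: gcd(15,8) + gcd(33,9) + gcd(33,70) + gcd(15,8) + gcd(25,12) + gcd(7,29) + gcd(32,44) = 1+3+1+1+1+1+4 = 12.
By Pick's theorem A = I + B/2 − 1, so I = 3302 − 12/2 + 1 = 3297.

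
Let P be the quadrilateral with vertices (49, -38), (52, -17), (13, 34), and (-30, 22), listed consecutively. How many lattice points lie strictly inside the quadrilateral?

By the shoelace formula, twice the signed area is |(49·(-17) − 52·(-38)) + (52·34 − 13·(-17)) + (13·22 − (-30)·34) + ((-30)·(-38) − 49·22)| = 4500, so the area is 2250.
Along each edge there are gcd(|Δx|,|Δy|)+1 lattice points, so counting each shared vertex once the boundary has gcd(3,21) + gcd(39,51) + gcd(43,12) + gcd(79,60) = 3+3+1+1 = 8.
Pick's theorem gives I = A − B/2 + 1 = 2250 − 8/2 + 1 = 2247.

2247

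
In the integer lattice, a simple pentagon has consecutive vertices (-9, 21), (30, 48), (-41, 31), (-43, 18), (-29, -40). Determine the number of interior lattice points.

By the shoelace formula, twice the signed area is |((-9)·48 − 30·21) + (30·31 − (-41)·48) + ((-41)·18 − (-43)·31) + ((-43)·(-40) − (-29)·18) + ((-29)·21 − (-9)·(-40))| = 3704, so the area is 1852.
Along each edge there are gcd(|Δx|,|Δy|)+1 lattice points, so counting each shared vertex once the boundary has gcd(39,27) + gcd(71,17) + gcd(2,13) + gcd(14,58) + gcd(20,61) = 3+1+1+2+1 = 8.
Pick's theorem gives I = A − B/2 + 1 = 1852 − 8/2 + 1 = 1849.

1849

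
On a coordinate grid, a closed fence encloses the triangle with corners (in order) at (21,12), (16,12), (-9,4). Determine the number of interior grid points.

17

Using the shoelace formula, 2A = |[21·12 − 16·12] + [16·4 − (-9)·12] + [(-9)·12 − 21·4]| = 40, so the area is 20.
Summing gcd(|Δx|,|Δy|) over the edges gives the boundary count: gcd(5,0) + gcd(25,8) + gcd(30,8) = 5+1+2 = 8.
Pick's theorem gives I = A − B/2 + 1 = 20 − 8/2 + 1 = 17.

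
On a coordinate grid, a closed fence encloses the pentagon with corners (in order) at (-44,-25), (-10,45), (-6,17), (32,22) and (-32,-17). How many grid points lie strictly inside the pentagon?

The shoelace formula gives twice the area as |[(-44)·45 − (-10)·(-25)] + [(-10)·17 − (-6)·45] + [(-6)·22 − 32·17] + [32·(-17) − (-32)·22] + [(-32)·(-25) − (-44)·(-17)]| = 2594, so the area is 1297.
Along each edge there are gcd(|Δx|,|Δy|)+1 lattice points, so counting each shared vertex once the boundary has gcd(34,70) + gcd(4,28) + gcd(38,5) + gcd(64,39) + gcd(12,8) = 2+4+1+1+4 = 12.
By Pick's theorem A = I + B/2 − 1, so I = 1297 − 12/2 + 1 = 1292.

1292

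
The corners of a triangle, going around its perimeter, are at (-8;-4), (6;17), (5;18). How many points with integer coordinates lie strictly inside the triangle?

14

By the shoelace formula, twice the signed area is |[(-8)·17 − 6·(-4)] + [6·18 − 5·17] + [5·(-4) − (-8)·18]| = 35, so the area is 17.5.
The number of boundary lattice points is Σ gcd(|Δx|,|Δy|) = gcd(14,21) + gcd(1,1) + gcd(13,22) = 7+1+1 = 9.
Pick's theorem gives I = A − B/2 + 1 = 17.5 − 9/2 + 1 = 14.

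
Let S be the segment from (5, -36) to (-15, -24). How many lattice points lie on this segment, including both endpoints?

5

The number of lattice points on a segment between lattice points is gcd(|Δx|,|Δy|) + 1 = gcd(20,12) + 1 = 4 + 1 = 5.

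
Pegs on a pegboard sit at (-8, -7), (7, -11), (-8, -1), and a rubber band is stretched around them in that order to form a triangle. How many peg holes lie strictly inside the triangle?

Using the shoelace formula, 2A = |((-8)·(-11) − 7·(-7)) + (7·(-1) − (-8)·(-11)) + ((-8)·(-7) − (-8)·(-1))| = 90, so the area is 45.
Along each edge there are gcd(|Δx|,|Δy|)+1 lattice points, so counting each shared vertex once the boundary has gcd(15,4) + gcd(15,10) + gcd(0,6) = 1+5+6 = 12.
Pick's theorem gives I = A − B/2 + 1 = 45 − 12/2 + 1 = 40.

40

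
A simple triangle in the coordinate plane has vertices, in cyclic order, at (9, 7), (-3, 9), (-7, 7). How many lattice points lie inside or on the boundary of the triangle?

27

Using the shoelace formula, 2A = |(9·9 − (-3)·7) + ((-3)·7 − (-7)·9) + ((-7)·7 − 9·7)| = 32, so the area is 16.
Summing gcd(|Δx|,|Δy|) over the edges gives the boundary count: gcd(12,2) + gcd(4,2) + gcd(16,0) = 2+2+16 = 20.
Pick's theorem gives I = A − B/2 + 1 = 16 − 20/2 + 1 = 7, so the closed region contains I + B = 7 + 20 = 27 lattice points.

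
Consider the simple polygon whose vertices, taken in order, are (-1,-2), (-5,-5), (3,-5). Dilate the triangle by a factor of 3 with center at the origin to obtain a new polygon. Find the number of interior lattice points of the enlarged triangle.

94

The shoelace formula gives twice the area as |[(-1)·(-5) − (-5)·(-2)] + [(-5)·(-5) − 3·(-5)] + [3·(-2) − (-1)·(-5)]| = 24, so the area is 12.
The number of boundary lattice points is Σ gcd(|Δx|,|Δy|) = gcd(4,3) + gcd(8,0) + gcd(4,3) = 1+8+1 = 10.
Scaling by 3 multiplies the area by 3² = 9 (so the new area is 108) and multiplies the boundary lattice-point count by 3, giving 30.
By Pick's theorem, the interior count of the dilated polygon is 108 − 30/2 + 1 = 94.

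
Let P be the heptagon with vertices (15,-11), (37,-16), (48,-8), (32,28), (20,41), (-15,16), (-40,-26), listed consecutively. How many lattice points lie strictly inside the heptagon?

2885

Using the shoelace formula, 2A = |[15·(-16) − 37·(-11)] + [37·(-8) − 48·(-16)] + [48·28 − 32·(-8)] + [32·41 − 20·28] + [20·16 − (-15)·41] + [(-15)·(-26) − (-40)·16] + [(-40)·(-11) − 15·(-26)]| = 5786, so the area is 2893.
The number of boundary lattice points is Σ gcd(|Δx|,|Δy|) = gcd(22,5) + gcd(11,8) + gcd(16,36) + gcd(12,13) + gcd(35,25) + gcd(25,42) + gcd(55,15) = 1+1+4+1+5+1+5 = 18.
Pick's theorem gives I = A − B/2 + 1 = 2893 − 18/2 + 1 = 2885.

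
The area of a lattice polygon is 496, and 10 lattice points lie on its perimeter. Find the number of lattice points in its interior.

Pick's theorem A = I + B/2 − 1 rearranges to I = A − B/2 + 1 = 496 − 10/2 + 1 = 492.

492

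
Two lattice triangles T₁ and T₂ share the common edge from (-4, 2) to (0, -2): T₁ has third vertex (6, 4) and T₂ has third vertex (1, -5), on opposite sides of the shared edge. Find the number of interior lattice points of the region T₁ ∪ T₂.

24

The union is the simple quadrilateral with vertices (-4, 2), (6, 4), (0, -2), (1, -5) in order.
The shoelace formula gives twice the area as |[(-4)·4 − 6·2] + [6·(-2) − 0·4] + [0·(-5) − 1·(-2)] + [1·2 − (-4)·(-5)]| = 56, so the area is 28.
Summing gcd(|Δx|,|Δy|) over the edges gives the boundary count: gcd(10,2) + gcd(6,6) + gcd(1,3) + gcd(5,7) = 2+6+1+1 = 10.
By Pick's theorem I = A − B/2 + 1 = 28 − 10/2 + 1 = 24.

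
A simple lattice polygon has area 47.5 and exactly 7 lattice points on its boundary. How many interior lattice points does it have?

45

Pick's theorem A = I + B/2 − 1 rearranges to I = A − B/2 + 1 = 47.5 − 7/2 + 1 = 45.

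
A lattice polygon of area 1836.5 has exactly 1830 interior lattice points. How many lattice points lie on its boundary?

15

Pick's theorem gives A = I + B/2 − 1, so B = 2(A − I + 1) = 2(1836.5 − 1830 + 1) = 15.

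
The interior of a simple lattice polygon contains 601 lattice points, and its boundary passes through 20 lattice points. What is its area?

By Pick's theorem, A = I + B/2 − 1 = 601 + 20/2 − 1 = 610.

610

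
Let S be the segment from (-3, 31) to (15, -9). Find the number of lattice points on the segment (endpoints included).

3

The number of lattice points on a segment between lattice points is gcd(|Δx|,|Δy|) + 1 = gcd(18,40) + 1 = 2 + 1 = 3.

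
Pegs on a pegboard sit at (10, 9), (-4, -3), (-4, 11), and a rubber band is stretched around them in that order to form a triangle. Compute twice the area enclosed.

By the shoelace formula, twice the signed area is |(10·(-3) − (-4)·9) + ((-4)·11 − (-4)·(-3)) + ((-4)·9 − 10·11)| = 196, so the area is 98.

196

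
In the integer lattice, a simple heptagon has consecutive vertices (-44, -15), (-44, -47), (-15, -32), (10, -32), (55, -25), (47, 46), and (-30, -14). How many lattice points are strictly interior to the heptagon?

Using the shoelace formula, 2A = |[(-44)·(-47) − (-44)·(-15)] + [(-44)·(-32) − (-15)·(-47)] + [(-15)·(-32) − 10·(-32)] + [10·(-25) − 55·(-32)] + [55·46 − 47·(-25)] + [47·(-14) − (-30)·46] + [(-30)·(-15) − (-44)·(-14)]| = 8682, so the area is 4341.
The number of boundary lattice points is Σ gcd(|Δx|,|Δy|) = gcd(0,32) + gcd(29,15) + gcd(25,0) + gcd(45,7) + gcd(8,71) + gcd(77,60) + gcd(14,1) = 32+1+25+1+1+1+1 = 62.
Pick's theorem gives I = A − B/2 + 1 = 4341 − 62/2 + 1 = 4311.

4311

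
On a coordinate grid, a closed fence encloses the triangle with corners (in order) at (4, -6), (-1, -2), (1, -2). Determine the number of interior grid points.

3

Using the shoelace formula, 2A = |[4·(-2) − (-1)·(-6)] + [(-1)·(-2) − 1·(-2)] + [1·(-6) − 4·(-2)]| = 8, so the area is 4.
Summing gcd(|Δx|,|Δy|) over the edges gives the boundary count: gcd(5,4) + gcd(2,0) + gcd(3,4) = 1+2+1 = 4.
By Pick's theorem A = I + B/2 − 1, so I = 4 − 4/2 + 1 = 3.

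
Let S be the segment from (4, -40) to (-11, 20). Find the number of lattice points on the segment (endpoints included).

The number of lattice points on a segment between lattice points is gcd(|Δx|,|Δy|) + 1 = gcd(15,60) + 1 = 15 + 1 = 16.

16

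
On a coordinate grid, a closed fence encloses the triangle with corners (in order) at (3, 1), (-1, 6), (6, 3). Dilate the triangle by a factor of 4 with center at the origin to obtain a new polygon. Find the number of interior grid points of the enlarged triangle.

The shoelace formula gives twice the area as |[3·6 − (-1)·1] + [(-1)·3 − 6·6] + [6·1 − 3·3]| = 23, so the area is 23/2.
The number of boundary lattice points is Σ gcd(|Δx|,|Δy|) = gcd(4,5) + gcd(7,3) + gcd(3,2) = 1+1+1 = 3.
Scaling by 4 multiplies the area by 4² = 16 (so the new area is 184) and multiplies the boundary lattice-point count by 4, giving 12.
By Pick's theorem, the interior count of the dilated polygon is 184 − 12/2 + 1 = 179.

179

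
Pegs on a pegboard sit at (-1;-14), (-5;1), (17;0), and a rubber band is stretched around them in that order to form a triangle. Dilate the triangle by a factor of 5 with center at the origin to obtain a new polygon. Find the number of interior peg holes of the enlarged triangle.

4066

By the shoelace formula, twice the signed area is |[(-1)·1 − (-5)·(-14)] + [(-5)·0 − 17·1] + [17·(-14) − (-1)·0]| = 326, so the area is 163.
Along each edge there are gcd(|Δx|,|Δy|)+1 lattice points, so counting each shared vertex once the boundary has gcd(4,15) + gcd(22,1) + gcd(18,14) = 1+1+2 = 4.
Scaling by 5 multiplies the area by 5² = 25 (so the new area is 4075) and multiplies the boundary lattice-point count by 5, giving 20.
By Pick's theorem, the interior count of the dilated polygon is 4075 − 20/2 + 1 = 4066.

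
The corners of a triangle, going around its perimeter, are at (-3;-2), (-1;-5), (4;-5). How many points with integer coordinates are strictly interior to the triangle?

5

Using the shoelace formula, 2A = |((-3)·(-5) − (-1)·(-2)) + ((-1)·(-5) − 4·(-5)) + (4·(-2) − (-3)·(-5))| = 15, so the area is 15/2.
The number of boundary lattice points is Σ gcd(|Δx|,|Δy|) = gcd(2,3) + gcd(5,0) + gcd(7,3) = 1+5+1 = 7.
Pick's theorem gives I = A − B/2 + 1 = 15/2 − 7/2 + 1 = 5.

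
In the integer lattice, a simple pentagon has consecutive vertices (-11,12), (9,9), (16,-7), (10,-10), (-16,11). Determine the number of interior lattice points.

310

By the shoelace formula, twice the signed area is |((-11)·9 − 9·12) + (9·(-7) − 16·9) + (16·(-10) − 10·(-7)) + (10·11 − (-16)·(-10)) + ((-16)·12 − (-11)·11)| = 625, so the area is 312.5.
Summing gcd(|Δx|,|Δy|) over the edges gives the boundary count: gcd(20,3) + gcd(7,16) + gcd(6,3) + gcd(26,21) + gcd(5,1) = 1+1+3+1+1 = 7.
Pick's theorem gives I = A − B/2 + 1 = 312.5 − 7/2 + 1 = 310.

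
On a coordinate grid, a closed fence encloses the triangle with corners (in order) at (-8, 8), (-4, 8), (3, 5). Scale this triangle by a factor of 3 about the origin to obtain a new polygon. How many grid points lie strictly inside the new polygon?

By the shoelace formula, twice the signed area is |[(-8)·8 − (-4)·8] + [(-4)·5 − 3·8] + [3·8 − (-8)·5]| = 12, so the area is 6.
Summing gcd(|Δx|,|Δy|) over the edges gives the boundary count: gcd(4,0) + gcd(7,3) + gcd(11,3) = 4+1+1 = 6.
Scaling by 3 multiplies the area by 3² = 9 (so the new area is 54) and multiplies the boundary lattice-point count by 3, giving 18.
By Pick's theorem, the interior count of the dilated polygon is 54 − 18/2 + 1 = 46.

46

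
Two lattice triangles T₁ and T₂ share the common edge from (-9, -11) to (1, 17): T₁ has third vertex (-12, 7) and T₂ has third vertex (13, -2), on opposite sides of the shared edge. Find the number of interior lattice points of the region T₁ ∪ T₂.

393

The union is the simple quadrilateral with vertices (-9, -11), (-12, 7), (1, 17), (13, -2) in order.
The shoelace formula gives twice the area as |((-9)·7 − (-12)·(-11)) + ((-12)·17 − 1·7) + (1·(-2) − 13·17) + (13·(-11) − (-9)·(-2))| = 790, so the area is 395.
The number of boundary lattice points is Σ gcd(|Δx|,|Δy|) = gcd(3,18) + gcd(13,10) + gcd(12,19) + gcd(22,9) = 3+1+1+1 = 6.
By Pick's theorem I = A − B/2 + 1 = 395 − 6/2 + 1 = 393.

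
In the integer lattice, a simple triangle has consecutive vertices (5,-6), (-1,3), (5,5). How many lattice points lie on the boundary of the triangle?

16

Along each edge there are gcd(|Δx|,|Δy|)+1 lattice points, so counting each shared vertex once the boundary has gcd(6,9) + gcd(6,2) + gcd(0,11) = 3+2+11 = 16.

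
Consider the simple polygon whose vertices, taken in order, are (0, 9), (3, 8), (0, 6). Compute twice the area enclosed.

9

The shoelace formula gives twice the area as |[0·8 − 3·9] + [3·6 − 0·8] + [0·9 − 0·6]| = 9, so the area is 9/2.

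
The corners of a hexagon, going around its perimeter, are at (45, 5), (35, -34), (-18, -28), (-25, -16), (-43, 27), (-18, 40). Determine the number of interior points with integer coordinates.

4093

By the shoelace formula, twice the signed area is |(45·(-34) − 35·5) + (35·(-28) − (-18)·(-34)) + ((-18)·(-16) − (-25)·(-28)) + ((-25)·27 − (-43)·(-16)) + ((-43)·40 − (-18)·27) + ((-18)·5 − 45·40)| = 8196, so the area is 4098.
Summing gcd(|Δx|,|Δy|) over the edges gives the boundary count: gcd(10,39) + gcd(53,6) + gcd(7,12) + gcd(18,43) + gcd(25,13) + gcd(63,35) = 1+1+1+1+1+7 = 12.
Pick's theorem gives I = A − B/2 + 1 = 4098 − 12/2 + 1 = 4093.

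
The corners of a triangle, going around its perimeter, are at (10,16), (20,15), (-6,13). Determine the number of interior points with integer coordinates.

22

The shoelace formula gives twice the area as |(10·15 − 20·16) + (20·13 − (-6)·15) + ((-6)·16 − 10·13)| = 46, so the area is 23.
Along each edge there are gcd(|Δx|,|Δy|)+1 lattice points, so counting each shared vertex once the boundary has gcd(10,1) + gcd(26,2) + gcd(16,3) = 1+2+1 = 4.
Pick's theorem gives I = A − B/2 + 1 = 23 − 4/2 + 1 = 22.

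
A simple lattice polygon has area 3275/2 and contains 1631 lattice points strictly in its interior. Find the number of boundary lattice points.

15

Pick's theorem gives A = I + B/2 − 1, so B = 2(A − I + 1) = 2(3275/2 − 1631 + 1) = 15.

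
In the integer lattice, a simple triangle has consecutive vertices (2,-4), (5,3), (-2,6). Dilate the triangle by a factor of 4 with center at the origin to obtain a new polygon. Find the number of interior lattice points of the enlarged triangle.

Using the shoelace formula, 2A = |(2·3 − 5·(-4)) + (5·6 − (-2)·3) + ((-2)·(-4) − 2·6)| = 58, so the area is 29.
Along each edge there are gcd(|Δx|,|Δy|)+1 lattice points, so counting each shared vertex once the boundary has gcd(3,7) + gcd(7,3) + gcd(4,10) = 1+1+2 = 4.
Scaling by 4 multiplies the area by 4² = 16 (so the new area is 464) and multiplies the boundary lattice-point count by 4, giving 16.
By Pick's theorem, the interior count of the dilated polygon is 464 − 16/2 + 1 = 457.

457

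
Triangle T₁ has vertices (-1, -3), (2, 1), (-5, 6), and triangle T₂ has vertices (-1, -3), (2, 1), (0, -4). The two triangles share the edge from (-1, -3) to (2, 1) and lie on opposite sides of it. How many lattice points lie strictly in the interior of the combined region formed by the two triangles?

24

The union is the simple quadrilateral with vertices (-1, -3), (-5, 6), (2, 1), (0, -4) in order.
By the shoelace formula, twice the signed area is |[(-1)·6 − (-5)·(-3)] + [(-5)·1 − 2·6] + [2·(-4) − 0·1] + [0·(-3) − (-1)·(-4)]| = 50, so the area is 25.
Along each edge there are gcd(|Δx|,|Δy|)+1 lattice points, so counting each shared vertex once the boundary has gcd(4,9) + gcd(7,5) + gcd(2,5) + gcd(1,1) = 1+1+1+1 = 4.
By Pick's theorem I = A − B/2 + 1 = 25 − 4/2 + 1 = 24.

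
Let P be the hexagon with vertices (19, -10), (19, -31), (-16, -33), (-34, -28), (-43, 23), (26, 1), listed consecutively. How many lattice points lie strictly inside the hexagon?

The shoelace formula gives twice the area as |[19·(-31) − 19·(-10)] + [19·(-33) − (-16)·(-31)] + [(-16)·(-28) − (-34)·(-33)] + [(-34)·23 − (-43)·(-28)] + [(-43)·1 − 26·23] + [26·(-10) − 19·1]| = 5102, so the area is 2551.
Summing gcd(|Δx|,|Δy|) over the edges gives the boundary count: gcd(0,21) + gcd(35,2) + gcd(18,5) + gcd(9,51) + gcd(69,22) + gcd(7,11) = 21+1+1+3+1+1 = 28.
By Pick's theorem A = I + B/2 − 1, so I = 2551 − 28/2 + 1 = 2538.

2538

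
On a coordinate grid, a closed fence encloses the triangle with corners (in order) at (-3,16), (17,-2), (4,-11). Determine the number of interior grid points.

The shoelace formula gives twice the area as |[(-3)·(-2) − 17·16] + [17·(-11) − 4·(-2)] + [4·16 − (-3)·(-11)]| = 414, so the area is 207.
Along each edge there are gcd(|Δx|,|Δy|)+1 lattice points, so counting each shared vertex once the boundary has gcd(20,18) + gcd(13,9) + gcd(7,27) = 2+1+1 = 4.
Pick's theorem gives I = A − B/2 + 1 = 207 − 4/2 + 1 = 206.

206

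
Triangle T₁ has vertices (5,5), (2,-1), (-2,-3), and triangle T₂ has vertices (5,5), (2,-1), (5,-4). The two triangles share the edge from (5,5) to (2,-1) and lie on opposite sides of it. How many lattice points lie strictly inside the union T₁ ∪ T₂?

16

The union is the simple quadrilateral with vertices (5,5), (-2,-3), (2,-1), (5,-4) in order.
The shoelace formula gives twice the area as |(5·(-3) − (-2)·5) + ((-2)·(-1) − 2·(-3)) + (2·(-4) − 5·(-1)) + (5·5 − 5·(-4))| = 45, so the area is 22.5.
The number of boundary lattice points is Σ gcd(|Δx|,|Δy|) = gcd(7,8) + gcd(4,2) + gcd(3,3) + gcd(0,9) = 1+2+3+9 = 15.
By Pick's theorem I = A − B/2 + 1 = 22.5 − 15/2 + 1 = 16.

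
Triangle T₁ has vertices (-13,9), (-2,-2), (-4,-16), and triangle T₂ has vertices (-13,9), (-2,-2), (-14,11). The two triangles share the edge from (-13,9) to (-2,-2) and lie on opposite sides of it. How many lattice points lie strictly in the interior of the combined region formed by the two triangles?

The union is the simple quadrilateral with vertices (-13,9), (-4,-16), (-2,-2), (-14,11) in order.
By the shoelace formula, twice the signed area is |((-13)·(-16) − (-4)·9) + ((-4)·(-2) − (-2)·(-16)) + ((-2)·11 − (-14)·(-2)) + ((-14)·9 − (-13)·11)| = 187, so the area is 93.5.
The number of boundary lattice points is Σ gcd(|Δx|,|Δy|) = gcd(9,25) + gcd(2,14) + gcd(12,13) + gcd(1,2) = 1+2+1+1 = 5.
By Pick's theorem I = A − B/2 + 1 = 93.5 − 5/2 + 1 = 92.

92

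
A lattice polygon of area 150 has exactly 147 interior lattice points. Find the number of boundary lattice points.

Pick's theorem gives A = I + B/2 − 1, so B = 2(A − I + 1) = 2(150 − 147 + 1) = 8.

8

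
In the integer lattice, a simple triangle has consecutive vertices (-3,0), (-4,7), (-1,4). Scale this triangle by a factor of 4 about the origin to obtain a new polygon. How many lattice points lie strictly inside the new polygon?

By the shoelace formula, twice the signed area is |((-3)·7 − (-4)·0) + ((-4)·4 − (-1)·7) + ((-1)·0 − (-3)·4)| = 18, so the area is 9.
Summing gcd(|Δx|,|Δy|) over the edges gives the boundary count: gcd(1,7) + gcd(3,3) + gcd(2,4) = 1+3+2 = 6.
Scaling by 4 multiplies the area by 4² = 16 (so the new area is 144) and multiplies the boundary lattice-point count by 4, giving 24.
By Pick's theorem, the interior count of the dilated polygon is 144 − 24/2 + 1 = 133.

133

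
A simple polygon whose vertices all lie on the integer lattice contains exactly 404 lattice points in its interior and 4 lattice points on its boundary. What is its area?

Pick's theorem states A = I + B/2 − 1, so A = 404 + 4/2 − 1 = 405.

405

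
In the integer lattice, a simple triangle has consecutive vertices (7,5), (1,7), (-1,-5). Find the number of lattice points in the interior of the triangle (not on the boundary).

36

Using the shoelace formula, 2A = |[7·7 − 1·5] + [1·(-5) − (-1)·7] + [(-1)·5 − 7·(-5)]| = 76, so the area is 38.
Along each edge there are gcd(|Δx|,|Δy|)+1 lattice points, so counting each shared vertex once the boundary has gcd(6,2) + gcd(2,12) + gcd(8,10) = 2+2+2 = 6.
Pick's theorem gives I = A − B/2 + 1 = 38 − 6/2 + 1 = 36.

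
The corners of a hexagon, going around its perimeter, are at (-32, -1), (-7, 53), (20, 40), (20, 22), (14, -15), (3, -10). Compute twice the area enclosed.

By the shoelace formula, twice the signed area is |((-32)·53 − (-7)·(-1)) + ((-7)·40 − 20·53) + (20·22 − 20·40) + (20·(-15) − 14·22) + (14·(-10) − 3·(-15)) + (3·(-1) − (-32)·(-10))| = 4429, so the area is 2214.5.

4429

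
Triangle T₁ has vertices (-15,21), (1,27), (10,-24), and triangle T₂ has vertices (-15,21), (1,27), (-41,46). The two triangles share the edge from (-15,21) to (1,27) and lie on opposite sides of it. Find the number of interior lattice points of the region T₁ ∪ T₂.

The union is the simple quadrilateral with vertices (-15,21), (10,-24), (1,27), (-41,46) in order.
The shoelace formula gives twice the area as |[(-15)·(-24) − 10·21] + [10·27 − 1·(-24)] + [1·46 − (-41)·27] + [(-41)·21 − (-15)·46]| = 1426, so the area is 713.
Along each edge there are gcd(|Δx|,|Δy|)+1 lattice points, so counting each shared vertex once the boundary has gcd(25,45) + gcd(9,51) + gcd(42,19) + gcd(26,25) = 5+3+1+1 = 10.
By Pick's theorem I = A − B/2 + 1 = 713 − 10/2 + 1 = 709.

709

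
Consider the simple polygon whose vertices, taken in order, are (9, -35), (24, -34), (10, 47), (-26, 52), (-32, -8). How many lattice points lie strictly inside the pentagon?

3400

By the shoelace formula, twice the signed area is |[9·(-34) − 24·(-35)] + [24·47 − 10·(-34)] + [10·52 − (-26)·47] + [(-26)·(-8) − (-32)·52] + [(-32)·(-35) − 9·(-8)]| = 6808, so the area is 3404.
Along each edge there are gcd(|Δx|,|Δy|)+1 lattice points, so counting each shared vertex once the boundary has gcd(15,1) + gcd(14,81) + gcd(36,5) + gcd(6,60) + gcd(41,27) = 1+1+1+6+1 = 10.
By Pick's theorem A = I + B/2 − 1, so I = 3404 − 10/2 + 1 = 3400.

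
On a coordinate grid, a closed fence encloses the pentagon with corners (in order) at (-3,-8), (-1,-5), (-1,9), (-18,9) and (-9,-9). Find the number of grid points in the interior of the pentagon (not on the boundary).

197

The shoelace formula gives twice the area as |[(-3)·(-5) − (-1)·(-8)] + [(-1)·9 − (-1)·(-5)] + [(-1)·9 − (-18)·9] + [(-18)·(-9) − (-9)·9] + [(-9)·(-8) − (-3)·(-9)]| = 434, so the area is 217.
Summing gcd(|Δx|,|Δy|) over the edges gives the boundary count: gcd(2,3) + gcd(0,14) + gcd(17,0) + gcd(9,18) + gcd(6,1) = 1+14+17+9+1 = 42.
By Pick's theorem A = I + B/2 − 1, so I = 217 − 42/2 + 1 = 197.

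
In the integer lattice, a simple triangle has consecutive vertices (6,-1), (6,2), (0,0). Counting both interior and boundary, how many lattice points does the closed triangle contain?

Using the shoelace formula, 2A = |(6·2 − 6·(-1)) + (6·0 − 0·2) + (0·(-1) − 6·0)| = 18, so the area is 9.
Along each edge there are gcd(|Δx|,|Δy|)+1 lattice points, so counting each shared vertex once the boundary has gcd(0,3) + gcd(6,2) + gcd(6,1) = 3+2+1 = 6.
Pick's theorem gives I = A − B/2 + 1 = 9 − 6/2 + 1 = 7, so the closed region contains I + B = 7 + 6 = 13 lattice points.

13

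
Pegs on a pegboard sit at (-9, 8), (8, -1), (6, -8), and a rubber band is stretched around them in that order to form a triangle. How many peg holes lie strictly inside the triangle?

68

By the shoelace formula, twice the signed area is |((-9)·(-1) − 8·8) + (8·(-8) − 6·(-1)) + (6·8 − (-9)·(-8))| = 137, so the area is 137/2.
Along each edge there are gcd(|Δx|,|Δy|)+1 lattice points, so counting each shared vertex once the boundary has gcd(17,9) + gcd(2,7) + gcd(15,16) = 1+1+1 = 3.
By Pick's theorem A = I + B/2 − 1, so I = 137/2 − 3/2 + 1 = 68.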